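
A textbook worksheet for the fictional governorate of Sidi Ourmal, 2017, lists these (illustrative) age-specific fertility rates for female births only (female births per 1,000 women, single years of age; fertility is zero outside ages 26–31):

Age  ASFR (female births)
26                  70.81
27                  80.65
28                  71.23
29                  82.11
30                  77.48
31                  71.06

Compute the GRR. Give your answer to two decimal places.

0.45

Sum of female ASFRs = 70.81 + 80.65 + 71.23 + 82.11 + 77.48 + 71.06 = 453.34
GRR = 453.34 / 1000 = 0.45334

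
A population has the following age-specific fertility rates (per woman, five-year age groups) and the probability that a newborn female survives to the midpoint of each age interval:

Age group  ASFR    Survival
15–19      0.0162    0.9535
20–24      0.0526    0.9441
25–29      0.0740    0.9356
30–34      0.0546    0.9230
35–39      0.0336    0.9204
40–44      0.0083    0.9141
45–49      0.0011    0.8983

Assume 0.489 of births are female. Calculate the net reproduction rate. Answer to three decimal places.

Proportion female at birth = 0.489.
Survival-weighted fertility by age (5·fₓ·Sₓ):
  15–19: 5 × 0.0162 × 0.9535 = 0.07723
  20–24: 5 × 0.0526 × 0.9441 = 0.24830
  25–29: 5 × 0.0740 × 0.9356 = 0.34617
  30–34: 5 × 0.0546 × 0.9230 = 0.25198
  35–39: 5 × 0.0336 × 0.9204 = 0.15463
  40–44: 5 × 0.0083 × 0.9141 = 0.03794
  45–49: 5 × 0.0011 × 0.8983 = 0.00494
Sum = 1.12119
NRR = 0.489 × 1.12119 = 0.54826
With NRR below 1 the population is below replacement fertility.

0.548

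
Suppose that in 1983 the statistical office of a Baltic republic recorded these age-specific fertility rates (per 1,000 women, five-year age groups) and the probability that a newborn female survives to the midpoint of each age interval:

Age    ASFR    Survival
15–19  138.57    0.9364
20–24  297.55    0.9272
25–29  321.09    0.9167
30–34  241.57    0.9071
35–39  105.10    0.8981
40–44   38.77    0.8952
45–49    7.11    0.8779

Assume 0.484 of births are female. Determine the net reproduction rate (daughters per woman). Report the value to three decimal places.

Proportion female at birth = 0.484.
Per-age-group product (5 × ASFR × survival probability):
  15–19: 5 × 138.57/1000 × 0.9364 = 0.64878
  20–24: 5 × 297.55/1000 × 0.9272 = 1.37944
  25–29: 5 × 321.09/1000 × 0.9167 = 1.47172
  30–34: 5 × 241.57/1000 × 0.9071 = 1.09564
  35–39: 5 × 105.10/1000 × 0.8981 = 0.47195
  40–44: 5 × 38.77/1000 × 0.8952 = 0.17353
  45–49: 5 × 7.11/1000 × 0.8779 = 0.03121
Sum = 5.27227
NRR = 0.484 × 5.27227 = 2.55178
An NRR exceeding 1 indicates intrinsic growth under these rates.

2.552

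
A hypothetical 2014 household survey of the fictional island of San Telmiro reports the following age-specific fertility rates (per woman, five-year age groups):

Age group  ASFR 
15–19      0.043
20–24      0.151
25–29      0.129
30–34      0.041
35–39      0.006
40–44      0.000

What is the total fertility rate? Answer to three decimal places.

1.850

Sum of ASFRs = 0.043 + 0.151 + 0.129 + 0.041 + 0.006 + 0.000 = 0.370
TFR = 5 × 0.370 = 1.85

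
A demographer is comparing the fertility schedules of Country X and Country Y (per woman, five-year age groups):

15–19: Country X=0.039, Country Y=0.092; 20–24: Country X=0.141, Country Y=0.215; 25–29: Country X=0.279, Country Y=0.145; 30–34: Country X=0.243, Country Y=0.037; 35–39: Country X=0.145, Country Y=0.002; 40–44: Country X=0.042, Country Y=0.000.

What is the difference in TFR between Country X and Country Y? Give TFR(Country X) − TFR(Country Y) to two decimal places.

Country X:
  Sum of ASFRs = 0.039 + 0.141 + 0.279 + 0.243 + 0.145 + 0.042 = 0.889
  TFR = 5 × 0.889 = 4.445
Country Y:
  Sum of ASFRs = 0.092 + 0.215 + 0.145 + 0.037 + 0.002 + 0.000 = 0.491
  TFR = 5 × 0.491 = 2.455
Difference = 4.445 − 2.455 = 1.99

1.99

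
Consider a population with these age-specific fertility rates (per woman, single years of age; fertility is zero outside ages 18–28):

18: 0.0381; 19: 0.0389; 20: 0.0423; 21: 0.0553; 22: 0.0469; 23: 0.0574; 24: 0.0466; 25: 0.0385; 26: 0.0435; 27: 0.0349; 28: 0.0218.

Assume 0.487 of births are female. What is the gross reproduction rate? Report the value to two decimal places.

0.23

Proportion female at birth = 0.487.
Sum of ASFRs = 0.0381 + 0.0389 + 0.0423 + 0.0553 + 0.0469 + 0.0574 + 0.0466 + 0.0385 + 0.0435 + 0.0349 + 0.0218 = 0.4642
TFR = 0.4642
GRR = 0.487 × 0.4642 = 0.22607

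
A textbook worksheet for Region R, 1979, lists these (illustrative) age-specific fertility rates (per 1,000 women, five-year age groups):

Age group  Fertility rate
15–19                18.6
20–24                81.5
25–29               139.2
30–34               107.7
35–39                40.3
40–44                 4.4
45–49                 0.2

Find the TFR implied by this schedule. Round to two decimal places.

Sum of ASFRs = 18.6 + 81.5 + 139.2 + 107.7 + 40.3 + 4.4 + 0.2 = 391.9
TFR = 5 × 391.9 / 1000 = 1.9595

1.96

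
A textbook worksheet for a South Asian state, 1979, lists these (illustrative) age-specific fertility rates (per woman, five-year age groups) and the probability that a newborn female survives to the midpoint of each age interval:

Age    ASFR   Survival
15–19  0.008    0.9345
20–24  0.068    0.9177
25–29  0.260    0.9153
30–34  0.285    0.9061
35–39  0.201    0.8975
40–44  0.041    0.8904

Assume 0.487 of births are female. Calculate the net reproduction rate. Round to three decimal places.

1.907

Proportion female at birth = 0.487.
Each age group contributes 5 × ASFR × survival:
  15–19: 5 × 0.008 × 0.9345 = 0.03738
  20–24: 5 × 0.068 × 0.9177 = 0.31202
  25–29: 5 × 0.260 × 0.9153 = 1.18989
  30–34: 5 × 0.285 × 0.9061 = 1.29119
  35–39: 5 × 0.201 × 0.8975 = 0.90199
  40–44: 5 × 0.041 × 0.8904 = 0.18253
Sum = 3.91500
NRR = 0.487 × 3.91500 = 1.90661
With NRR above 1 the population is above replacement fertility.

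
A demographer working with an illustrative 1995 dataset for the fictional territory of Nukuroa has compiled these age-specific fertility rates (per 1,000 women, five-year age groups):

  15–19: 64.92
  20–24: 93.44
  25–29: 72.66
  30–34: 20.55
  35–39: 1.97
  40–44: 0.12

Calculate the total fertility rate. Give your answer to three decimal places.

1.268

Sum of ASFRs = 64.92 + 93.44 + 72.66 + 20.55 + 1.97 + 0.12 = 253.66
TFR = 5 × 253.66 / 1000 = 1.2683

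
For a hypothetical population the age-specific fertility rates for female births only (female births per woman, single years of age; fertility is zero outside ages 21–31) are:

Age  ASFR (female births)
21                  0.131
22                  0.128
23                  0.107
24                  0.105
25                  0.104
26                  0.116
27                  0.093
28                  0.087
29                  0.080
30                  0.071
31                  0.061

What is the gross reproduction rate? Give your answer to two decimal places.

Sum of female ASFRs = 0.131 + 0.128 + 0.107 + 0.105 + 0.104 + 0.116 + 0.093 + 0.087 + 0.080 + 0.071 + 0.061 = 1.083
GRR = 1.083

1.08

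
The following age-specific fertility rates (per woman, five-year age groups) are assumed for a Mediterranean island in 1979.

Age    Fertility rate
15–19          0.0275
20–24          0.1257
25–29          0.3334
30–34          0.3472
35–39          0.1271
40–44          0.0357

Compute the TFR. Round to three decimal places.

Sum of ASFRs = 0.0275 + 0.1257 + 0.3334 + 0.3472 + 0.1271 + 0.0357 = 0.9966
TFR = 5 × 0.9966 = 4.983

4.983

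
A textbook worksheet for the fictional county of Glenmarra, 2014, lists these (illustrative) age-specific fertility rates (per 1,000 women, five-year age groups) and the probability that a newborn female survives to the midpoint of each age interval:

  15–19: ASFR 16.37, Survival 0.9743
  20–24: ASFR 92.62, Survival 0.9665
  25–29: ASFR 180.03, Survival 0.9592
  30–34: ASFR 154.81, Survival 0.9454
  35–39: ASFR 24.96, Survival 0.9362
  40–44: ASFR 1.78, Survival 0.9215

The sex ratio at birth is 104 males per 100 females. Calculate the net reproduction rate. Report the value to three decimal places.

Proportion female at birth = 100 / (100 + 104) = 0.49020.
Weighting each age-specific rate by interval width and survival:
  15–19: 5 × 16.37/1000 × 0.9743 = 0.07975
  20–24: 5 × 92.62/1000 × 0.9665 = 0.44759
  25–29: 5 × 180.03/1000 × 0.9592 = 0.86342
  30–34: 5 × 154.81/1000 × 0.9454 = 0.73179
  35–39: 5 × 24.96/1000 × 0.9362 = 0.11684
  40–44: 5 × 1.78/1000 × 0.9215 = 0.00820
Sum = 2.24759
NRR = 0.49020 × 2.24759 = 1.10177

1.102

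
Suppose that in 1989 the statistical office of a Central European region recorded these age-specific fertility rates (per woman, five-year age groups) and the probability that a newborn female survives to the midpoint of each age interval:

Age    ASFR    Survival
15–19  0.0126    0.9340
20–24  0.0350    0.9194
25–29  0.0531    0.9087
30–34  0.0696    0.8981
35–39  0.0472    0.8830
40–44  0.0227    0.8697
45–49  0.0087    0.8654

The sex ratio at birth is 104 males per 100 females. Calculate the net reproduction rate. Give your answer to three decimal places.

Proportion female at birth = 100 / (100 + 104) = 0.49020.
Each age group contributes 5 × ASFR × survival:
  15–19: 5 × 0.0126 × 0.9340 = 0.05884
  20–24: 5 × 0.0350 × 0.9194 = 0.16090
  25–29: 5 × 0.0531 × 0.9087 = 0.24126
  30–34: 5 × 0.0696 × 0.8981 = 0.31254
  35–39: 5 × 0.0472 × 0.8830 = 0.20839
  40–44: 5 × 0.0227 × 0.8697 = 0.09871
  45–49: 5 × 0.0087 × 0.8654 = 0.03764
Sum = 1.11828
NRR = 0.49020 × 1.11828 = 0.54818

0.548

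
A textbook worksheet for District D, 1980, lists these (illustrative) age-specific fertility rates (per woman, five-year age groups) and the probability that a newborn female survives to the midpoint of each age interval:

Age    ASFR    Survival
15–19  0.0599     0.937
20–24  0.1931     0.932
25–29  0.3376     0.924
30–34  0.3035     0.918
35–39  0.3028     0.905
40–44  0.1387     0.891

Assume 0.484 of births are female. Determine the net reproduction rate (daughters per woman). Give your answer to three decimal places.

2.963

Proportion female at birth = 0.484.
Weighting each age-specific rate by interval width and survival:
  15–19: 5 × 0.0599 × 0.937 = 0.28063
  20–24: 5 × 0.1931 × 0.932 = 0.89985
  25–29: 5 × 0.3376 × 0.924 = 1.55971
  30–34: 5 × 0.3035 × 0.918 = 1.39307
  35–39: 5 × 0.3028 × 0.905 = 1.37017
  40–44: 5 × 0.1387 × 0.891 = 0.61791
Sum = 6.12134
NRR = 0.484 × 6.12134 = 2.96273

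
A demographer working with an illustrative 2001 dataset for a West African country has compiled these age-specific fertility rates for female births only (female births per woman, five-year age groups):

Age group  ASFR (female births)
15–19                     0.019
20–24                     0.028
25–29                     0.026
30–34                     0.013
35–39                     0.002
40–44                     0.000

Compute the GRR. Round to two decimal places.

Sum of female ASFRs = 0.019 + 0.028 + 0.026 + 0.013 + 0.002 + 0.000 = 0.088
GRR = 5 × 0.088 = 0.44

0.44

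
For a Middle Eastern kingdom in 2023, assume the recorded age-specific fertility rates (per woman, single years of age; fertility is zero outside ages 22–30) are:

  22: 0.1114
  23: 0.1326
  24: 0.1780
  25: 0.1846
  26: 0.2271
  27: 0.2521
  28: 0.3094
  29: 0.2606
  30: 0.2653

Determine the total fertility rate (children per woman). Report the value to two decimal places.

Sum of ASFRs = 0.1114 + 0.1326 + 0.1780 + 0.1846 + 0.2271 + 0.2521 + 0.3094 + 0.2606 + 0.2653 = 1.9211
TFR = 1.9211

1.92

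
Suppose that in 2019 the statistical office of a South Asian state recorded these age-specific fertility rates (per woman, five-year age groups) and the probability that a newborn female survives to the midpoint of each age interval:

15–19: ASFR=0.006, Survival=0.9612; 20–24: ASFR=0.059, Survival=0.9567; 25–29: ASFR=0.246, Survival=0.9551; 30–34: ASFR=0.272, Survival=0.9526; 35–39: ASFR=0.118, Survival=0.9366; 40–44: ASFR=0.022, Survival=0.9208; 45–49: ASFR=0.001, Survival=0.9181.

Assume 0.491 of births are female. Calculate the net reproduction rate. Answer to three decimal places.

1.689

Proportion female at birth = 0.491.
Survival-weighted fertility by age (5·fₓ·Sₓ):
  15–19: 5 × 0.006 × 0.9612 = 0.02884
  20–24: 5 × 0.059 × 0.9567 = 0.28223
  25–29: 5 × 0.246 × 0.9551 = 1.17477
  30–34: 5 × 0.272 × 0.9526 = 1.29554
  35–39: 5 × 0.118 × 0.9366 = 0.55259
  40–44: 5 × 0.022 × 0.9208 = 0.10129
  45–49: 5 × 0.001 × 0.9181 = 0.00459
Sum = 3.43985
NRR = 0.491 × 3.43985 = 1.68897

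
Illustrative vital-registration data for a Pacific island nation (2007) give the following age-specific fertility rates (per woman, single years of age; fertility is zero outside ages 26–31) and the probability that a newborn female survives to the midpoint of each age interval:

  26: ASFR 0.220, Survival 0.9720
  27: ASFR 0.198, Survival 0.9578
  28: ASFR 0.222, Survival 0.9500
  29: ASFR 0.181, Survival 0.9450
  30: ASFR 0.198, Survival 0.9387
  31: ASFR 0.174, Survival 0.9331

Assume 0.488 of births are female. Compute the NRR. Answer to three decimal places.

0.553

Proportion female at birth = 0.488.
Weighting each age-specific rate by interval width and survival:
  26: 1 × 0.220 × 0.9720 = 0.21384
  27: 1 × 0.198 × 0.9578 = 0.18964
  28: 1 × 0.222 × 0.9500 = 0.21090
  29: 1 × 0.181 × 0.9450 = 0.17105
  30: 1 × 0.198 × 0.9387 = 0.18586
  31: 1 × 0.174 × 0.9331 = 0.16236
Sum = 1.13365
NRR = 0.488 × 1.13365 = 0.55322
An NRR under 1 implies long-run decline under these rates.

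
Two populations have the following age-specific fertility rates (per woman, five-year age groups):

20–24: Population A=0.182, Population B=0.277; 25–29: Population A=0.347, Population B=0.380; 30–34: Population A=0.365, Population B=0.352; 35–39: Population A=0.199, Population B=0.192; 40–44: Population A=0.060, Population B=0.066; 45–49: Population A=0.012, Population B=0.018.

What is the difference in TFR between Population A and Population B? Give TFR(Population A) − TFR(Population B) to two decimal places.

-0.60

Population A:
  Sum of ASFRs = 0.182 + 0.347 + 0.365 + 0.199 + 0.060 + 0.012 = 1.165
  TFR = 5 × 1.165 = 5.825
Population B:
  Sum of ASFRs = 0.277 + 0.380 + 0.352 + 0.192 + 0.066 + 0.018 = 1.285
  TFR = 5 × 1.285 = 6.425
Difference = 5.825 − 6.425 = -0.6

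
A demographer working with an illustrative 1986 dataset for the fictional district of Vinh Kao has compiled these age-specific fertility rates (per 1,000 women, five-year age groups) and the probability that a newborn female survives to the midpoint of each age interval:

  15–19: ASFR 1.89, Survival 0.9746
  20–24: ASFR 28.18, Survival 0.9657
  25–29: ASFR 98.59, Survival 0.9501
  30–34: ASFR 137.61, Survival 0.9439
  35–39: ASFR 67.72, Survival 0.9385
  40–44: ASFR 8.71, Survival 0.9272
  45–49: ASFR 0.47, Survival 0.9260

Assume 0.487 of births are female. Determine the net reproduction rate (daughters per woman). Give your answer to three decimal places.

Proportion female at birth = 0.487.
Weighting each age-specific rate by interval width and survival:
  15–19: 5 × 1.89/1000 × 0.9746 = 0.00921
  20–24: 5 × 28.18/1000 × 0.9657 = 0.13607
  25–29: 5 × 98.59/1000 × 0.9501 = 0.46835
  30–34: 5 × 137.61/1000 × 0.9439 = 0.64945
  35–39: 5 × 67.72/1000 × 0.9385 = 0.31778
  40–44: 5 × 8.71/1000 × 0.9272 = 0.04038
  45–49: 5 × 0.47/1000 × 0.9260 = 0.00218
Sum = 1.62342
NRR = 0.487 × 1.62342 = 0.79061

0.791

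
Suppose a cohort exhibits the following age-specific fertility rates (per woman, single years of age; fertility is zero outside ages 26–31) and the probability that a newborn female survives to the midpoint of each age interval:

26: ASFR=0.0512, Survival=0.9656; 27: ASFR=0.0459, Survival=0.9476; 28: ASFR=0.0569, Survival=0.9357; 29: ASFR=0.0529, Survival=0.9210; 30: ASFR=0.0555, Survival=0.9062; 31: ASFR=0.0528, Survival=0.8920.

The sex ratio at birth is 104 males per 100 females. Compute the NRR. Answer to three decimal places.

Proportion female at birth = 100 / (100 + 104) = 0.49020.
Weighting each age-specific rate by interval width and survival:
  26: 1 × 0.0512 × 0.9656 = 0.04944
  27: 1 × 0.0459 × 0.9476 = 0.04349
  28: 1 × 0.0569 × 0.9357 = 0.05324
  29: 1 × 0.0529 × 0.9210 = 0.04872
  30: 1 × 0.0555 × 0.9062 = 0.05029
  31: 1 × 0.0528 × 0.8920 = 0.04710
Sum = 0.29228
NRR = 0.49020 × 0.29228 = 0.14328

0.143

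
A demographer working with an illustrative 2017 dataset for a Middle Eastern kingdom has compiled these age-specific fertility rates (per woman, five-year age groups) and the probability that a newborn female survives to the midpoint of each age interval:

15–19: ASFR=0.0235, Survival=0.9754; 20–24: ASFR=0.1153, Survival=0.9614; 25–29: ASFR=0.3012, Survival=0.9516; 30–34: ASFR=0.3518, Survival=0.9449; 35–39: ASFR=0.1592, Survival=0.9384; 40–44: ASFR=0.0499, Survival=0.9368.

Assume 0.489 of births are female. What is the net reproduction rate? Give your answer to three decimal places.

2.320

Proportion female at birth = 0.489.
Each age group contributes 5 × ASFR × survival:
  15–19: 5 × 0.0235 × 0.9754 = 0.11461
  20–24: 5 × 0.1153 × 0.9614 = 0.55425
  25–29: 5 × 0.3012 × 0.9516 = 1.43311
  30–34: 5 × 0.3518 × 0.9449 = 1.66208
  35–39: 5 × 0.1592 × 0.9384 = 0.74697
  40–44: 5 × 0.0499 × 0.9368 = 0.23373
Sum = 4.74475
NRR = 0.489 × 4.74475 = 2.32018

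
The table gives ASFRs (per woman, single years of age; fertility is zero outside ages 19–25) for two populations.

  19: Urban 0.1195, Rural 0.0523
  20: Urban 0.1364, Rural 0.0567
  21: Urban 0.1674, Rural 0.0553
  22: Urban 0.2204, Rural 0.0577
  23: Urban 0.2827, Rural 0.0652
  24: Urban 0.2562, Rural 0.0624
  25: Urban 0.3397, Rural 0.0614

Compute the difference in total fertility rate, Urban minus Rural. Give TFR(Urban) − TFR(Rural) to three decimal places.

Urban:
  Sum of ASFRs = 0.1195 + 0.1364 + 0.1674 + 0.2204 + 0.2827 + 0.2562 + 0.3397 = 1.5223
  TFR = 1.5223
Rural:
  Sum of ASFRs = 0.0523 + 0.0567 + 0.0553 + 0.0577 + 0.0652 + 0.0624 + 0.0614 = 0.4110
  TFR = 0.411
Difference = 1.5223 − 0.411 = 1.1113

1.111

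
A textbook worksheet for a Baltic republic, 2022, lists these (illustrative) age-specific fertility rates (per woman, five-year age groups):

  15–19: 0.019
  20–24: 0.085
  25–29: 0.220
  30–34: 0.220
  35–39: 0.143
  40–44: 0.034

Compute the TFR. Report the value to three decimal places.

3.605

Sum of ASFRs = 0.019 + 0.085 + 0.220 + 0.220 + 0.143 + 0.034 = 0.721
TFR = 5 × 0.721 = 3.605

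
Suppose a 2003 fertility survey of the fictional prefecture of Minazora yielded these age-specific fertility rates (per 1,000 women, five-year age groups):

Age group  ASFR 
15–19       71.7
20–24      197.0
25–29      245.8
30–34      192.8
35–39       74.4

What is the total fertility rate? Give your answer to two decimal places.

3.91

Sum of ASFRs = 71.7 + 197.0 + 245.8 + 192.8 + 74.4 = 781.7
TFR = 5 × 781.7 / 1000 = 3.9085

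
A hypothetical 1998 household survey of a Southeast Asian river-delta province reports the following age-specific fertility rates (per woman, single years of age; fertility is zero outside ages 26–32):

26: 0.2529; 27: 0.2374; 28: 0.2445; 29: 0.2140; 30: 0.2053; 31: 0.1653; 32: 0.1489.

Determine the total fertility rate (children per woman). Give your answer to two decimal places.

1.47

Sum of ASFRs = 0.2529 + 0.2374 + 0.2445 + 0.2140 + 0.2053 + 0.1653 + 0.1489 = 1.4683
TFR = 1.4683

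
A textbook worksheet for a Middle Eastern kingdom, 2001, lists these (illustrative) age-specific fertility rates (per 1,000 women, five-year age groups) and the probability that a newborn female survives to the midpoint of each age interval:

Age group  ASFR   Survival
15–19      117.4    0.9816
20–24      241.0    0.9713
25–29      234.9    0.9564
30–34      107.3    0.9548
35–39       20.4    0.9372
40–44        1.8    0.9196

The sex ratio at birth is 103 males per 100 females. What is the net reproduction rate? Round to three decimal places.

1.717

Proportion female at birth = 100 / (100 + 103) = 0.49261.
Per-age-group product (5 × ASFR × survival probability):
  15–19: 5 × 117.4/1000 × 0.9816 = 0.57620
  20–24: 5 × 241.0/1000 × 0.9713 = 1.17042
  25–29: 5 × 234.9/1000 × 0.9564 = 1.12329
  30–34: 5 × 107.3/1000 × 0.9548 = 0.51225
  35–39: 5 × 20.4/1000 × 0.9372 = 0.09559
  40–44: 5 × 1.8/1000 × 0.9196 = 0.00828
Sum = 3.48603
NRR = 0.49261 × 3.48603 = 1.71725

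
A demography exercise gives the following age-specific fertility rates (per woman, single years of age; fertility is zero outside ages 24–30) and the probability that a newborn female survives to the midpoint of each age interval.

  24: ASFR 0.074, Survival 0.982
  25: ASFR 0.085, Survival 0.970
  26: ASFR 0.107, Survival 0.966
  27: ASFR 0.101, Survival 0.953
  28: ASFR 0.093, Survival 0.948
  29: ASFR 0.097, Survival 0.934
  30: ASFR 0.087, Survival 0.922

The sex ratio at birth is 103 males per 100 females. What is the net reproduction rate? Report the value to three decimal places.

Proportion female at birth = 100 / (100 + 103) = 0.49261.
Survival-weighted fertility by age (1·fₓ·Sₓ):
  24: 1 × 0.074 × 0.982 = 0.07267
  25: 1 × 0.085 × 0.970 = 0.08245
  26: 1 × 0.107 × 0.966 = 0.10336
  27: 1 × 0.101 × 0.953 = 0.09625
  28: 1 × 0.093 × 0.948 = 0.08816
  29: 1 × 0.097 × 0.934 = 0.09060
  30: 1 × 0.087 × 0.922 = 0.08021
Sum = 0.61370
NRR = 0.49261 × 0.61370 = 0.30231

0.302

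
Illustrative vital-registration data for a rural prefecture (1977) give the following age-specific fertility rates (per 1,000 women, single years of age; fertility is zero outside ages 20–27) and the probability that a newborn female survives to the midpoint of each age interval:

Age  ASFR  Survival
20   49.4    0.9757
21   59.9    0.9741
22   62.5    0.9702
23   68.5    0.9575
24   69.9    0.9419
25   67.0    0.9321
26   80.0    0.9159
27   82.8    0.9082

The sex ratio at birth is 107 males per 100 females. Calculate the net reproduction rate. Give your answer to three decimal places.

Proportion female at birth = 100 / (100 + 107) = 0.48309.
Weighting each age-specific rate by interval width and survival:
  20: 1 × 49.4/1000 × 0.9757 = 0.04820
  21: 1 × 59.9/1000 × 0.9741 = 0.05835
  22: 1 × 62.5/1000 × 0.9702 = 0.06064
  23: 1 × 68.5/1000 × 0.9575 = 0.06559
  24: 1 × 69.9/1000 × 0.9419 = 0.06584
  25: 1 × 67.0/1000 × 0.9321 = 0.06245
  26: 1 × 80.0/1000 × 0.9159 = 0.07327
  27: 1 × 82.8/1000 × 0.9082 = 0.07520
Sum = 0.50954
NRR = 0.48309 × 0.50954 = 0.24615

0.246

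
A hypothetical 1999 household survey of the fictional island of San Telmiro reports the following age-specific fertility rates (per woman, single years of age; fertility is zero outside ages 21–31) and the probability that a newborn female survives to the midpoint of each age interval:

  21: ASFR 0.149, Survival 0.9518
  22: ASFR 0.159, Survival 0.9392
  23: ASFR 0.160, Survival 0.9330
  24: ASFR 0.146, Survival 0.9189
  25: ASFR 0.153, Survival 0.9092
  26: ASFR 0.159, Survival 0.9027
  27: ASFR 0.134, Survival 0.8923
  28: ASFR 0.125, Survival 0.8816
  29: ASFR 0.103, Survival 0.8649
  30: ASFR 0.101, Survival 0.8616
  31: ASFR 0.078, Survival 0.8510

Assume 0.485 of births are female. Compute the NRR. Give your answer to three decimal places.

0.645

Proportion female at birth = 0.485.
Each age group contributes 1 × ASFR × survival:
  21: 1 × 0.149 × 0.9518 = 0.14182
  22: 1 × 0.159 × 0.9392 = 0.14933
  23: 1 × 0.160 × 0.9330 = 0.14928
  24: 1 × 0.146 × 0.9189 = 0.13416
  25: 1 × 0.153 × 0.9092 = 0.13911
  26: 1 × 0.159 × 0.9027 = 0.14353
  27: 1 × 0.134 × 0.8923 = 0.11957
  28: 1 × 0.125 × 0.8816 = 0.11020
  29: 1 × 0.103 × 0.8649 = 0.08908
  30: 1 × 0.101 × 0.8616 = 0.08702
  31: 1 × 0.078 × 0.8510 = 0.06638
Sum = 1.32948
NRR = 0.485 × 1.32948 = 0.64480
NRR < 1, so the cohort does not fully replace itself.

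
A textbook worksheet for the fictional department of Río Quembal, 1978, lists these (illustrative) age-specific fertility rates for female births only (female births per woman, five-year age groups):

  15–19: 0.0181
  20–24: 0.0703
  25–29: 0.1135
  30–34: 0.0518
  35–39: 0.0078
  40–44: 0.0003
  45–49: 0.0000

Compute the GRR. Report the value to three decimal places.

Sum of female ASFRs = 0.0181 + 0.0703 + 0.1135 + 0.0518 + 0.0078 + 0.0003 + 0.0000 = 0.2618
GRR = 5 × 0.2618 = 1.309

1.309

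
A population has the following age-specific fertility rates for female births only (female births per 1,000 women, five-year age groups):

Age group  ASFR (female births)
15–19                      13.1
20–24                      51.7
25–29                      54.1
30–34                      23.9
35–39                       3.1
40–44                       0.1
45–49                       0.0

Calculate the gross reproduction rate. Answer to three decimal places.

0.730

Sum of female ASFRs = 13.1 + 51.7 + 54.1 + 23.9 + 3.1 + 0.1 + 0.0 = 146.0
GRR = 5 × 146.0 / 1000 = 0.73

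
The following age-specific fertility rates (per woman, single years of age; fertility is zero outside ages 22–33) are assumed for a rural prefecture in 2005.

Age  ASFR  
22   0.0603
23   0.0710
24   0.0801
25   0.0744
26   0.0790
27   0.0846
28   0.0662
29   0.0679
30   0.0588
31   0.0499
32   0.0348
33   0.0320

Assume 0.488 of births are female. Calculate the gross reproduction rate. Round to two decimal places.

0.37

Proportion female at birth = 0.488.
Sum of ASFRs = 0.0603 + 0.0710 + 0.0801 + 0.0744 + 0.0790 + 0.0846 + 0.0662 + 0.0679 + 0.0588 + 0.0499 + 0.0348 + 0.0320 = 0.7590
TFR = 0.759
GRR = 0.488 × 0.759 = 0.37039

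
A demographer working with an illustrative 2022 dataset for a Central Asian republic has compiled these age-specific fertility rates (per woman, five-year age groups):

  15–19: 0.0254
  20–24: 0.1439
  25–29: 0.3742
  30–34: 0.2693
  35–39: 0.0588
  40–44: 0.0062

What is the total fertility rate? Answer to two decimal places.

Sum of ASFRs = 0.0254 + 0.1439 + 0.3742 + 0.2693 + 0.0588 + 0.0062 = 0.8778
TFR = 5 × 0.8778 = 4.389

4.39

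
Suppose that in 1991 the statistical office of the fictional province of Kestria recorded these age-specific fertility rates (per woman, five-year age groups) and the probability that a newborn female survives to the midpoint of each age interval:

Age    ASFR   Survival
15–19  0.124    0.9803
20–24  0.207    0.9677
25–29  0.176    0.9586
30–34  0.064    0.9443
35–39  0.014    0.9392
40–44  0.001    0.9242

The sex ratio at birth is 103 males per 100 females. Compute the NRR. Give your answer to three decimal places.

Proportion female at birth = 100 / (100 + 103) = 0.49261.
Survival-weighted fertility by age (5·fₓ·Sₓ):
  15–19: 5 × 0.124 × 0.9803 = 0.60779
  20–24: 5 × 0.207 × 0.9677 = 1.00157
  25–29: 5 × 0.176 × 0.9586 = 0.84357
  30–34: 5 × 0.064 × 0.9443 = 0.30218
  35–39: 5 × 0.014 × 0.9392 = 0.06574
  40–44: 5 × 0.001 × 0.9242 = 0.00462
Sum = 2.82547
NRR = 0.49261 × 2.82547 = 1.39185

1.392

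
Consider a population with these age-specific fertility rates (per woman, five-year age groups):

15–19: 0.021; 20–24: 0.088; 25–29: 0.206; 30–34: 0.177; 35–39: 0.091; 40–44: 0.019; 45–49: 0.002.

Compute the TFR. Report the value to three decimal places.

3.020

Sum of ASFRs = 0.021 + 0.088 + 0.206 + 0.177 + 0.091 + 0.019 + 0.002 = 0.604
TFR = 5 × 0.604 = 3.02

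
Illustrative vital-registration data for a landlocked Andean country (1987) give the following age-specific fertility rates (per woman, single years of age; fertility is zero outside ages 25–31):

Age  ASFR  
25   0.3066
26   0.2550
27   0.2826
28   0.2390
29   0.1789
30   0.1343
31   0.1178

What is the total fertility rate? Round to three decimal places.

1.514

Sum of ASFRs = 0.3066 + 0.2550 + 0.2826 + 0.2390 + 0.1789 + 0.1343 + 0.1178 = 1.5142
TFR = 1.5142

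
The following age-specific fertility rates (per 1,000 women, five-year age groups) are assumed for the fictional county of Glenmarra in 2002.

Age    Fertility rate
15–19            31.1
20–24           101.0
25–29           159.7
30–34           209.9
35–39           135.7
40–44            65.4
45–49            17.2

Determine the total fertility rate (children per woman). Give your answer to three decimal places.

Sum of ASFRs = 31.1 + 101.0 + 159.7 + 209.9 + 135.7 + 65.4 + 17.2 = 720.0
TFR = 5 × 720.0 / 1000 = 3.6

3.600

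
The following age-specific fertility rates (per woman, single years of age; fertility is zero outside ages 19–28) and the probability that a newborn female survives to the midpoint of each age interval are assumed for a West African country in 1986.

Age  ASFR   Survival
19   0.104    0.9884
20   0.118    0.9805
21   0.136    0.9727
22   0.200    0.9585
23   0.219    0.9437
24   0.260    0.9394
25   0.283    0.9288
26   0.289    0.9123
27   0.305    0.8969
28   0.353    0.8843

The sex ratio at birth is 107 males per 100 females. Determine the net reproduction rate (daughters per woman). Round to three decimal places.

Proportion female at birth = 100 / (100 + 107) = 0.48309.
Per-age-group product (1 × ASFR × survival probability):
  19: 1 × 0.104 × 0.9884 = 0.10279
  20: 1 × 0.118 × 0.9805 = 0.11570
  21: 1 × 0.136 × 0.9727 = 0.13229
  22: 1 × 0.200 × 0.9585 = 0.19170
  23: 1 × 0.219 × 0.9437 = 0.20667
  24: 1 × 0.260 × 0.9394 = 0.24424
  25: 1 × 0.283 × 0.9288 = 0.26285
  26: 1 × 0.289 × 0.9123 = 0.26365
  27: 1 × 0.305 × 0.8969 = 0.27355
  28: 1 × 0.353 × 0.8843 = 0.31216
Sum = 2.10560
NRR = 0.48309 × 2.10560 = 1.01719

1.017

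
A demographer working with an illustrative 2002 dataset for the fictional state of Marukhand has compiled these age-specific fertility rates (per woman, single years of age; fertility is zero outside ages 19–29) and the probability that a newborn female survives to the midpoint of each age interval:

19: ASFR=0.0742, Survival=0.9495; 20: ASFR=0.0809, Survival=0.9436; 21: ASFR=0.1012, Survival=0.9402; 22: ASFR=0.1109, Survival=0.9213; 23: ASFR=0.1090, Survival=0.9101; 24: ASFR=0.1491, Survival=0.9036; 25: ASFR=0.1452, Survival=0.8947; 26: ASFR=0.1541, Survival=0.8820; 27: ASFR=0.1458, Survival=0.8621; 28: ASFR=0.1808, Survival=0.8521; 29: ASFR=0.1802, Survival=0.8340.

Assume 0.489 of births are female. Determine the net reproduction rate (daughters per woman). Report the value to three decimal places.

Proportion female at birth = 0.489.
Weighting each age-specific rate by interval width and survival:
  19: 1 × 0.0742 × 0.9495 = 0.07045
  20: 1 × 0.0809 × 0.9436 = 0.07634
  21: 1 × 0.1012 × 0.9402 = 0.09515
  22: 1 × 0.1109 × 0.9213 = 0.10217
  23: 1 × 0.1090 × 0.9101 = 0.09920
  24: 1 × 0.1491 × 0.9036 = 0.13473
  25: 1 × 0.1452 × 0.8947 = 0.12991
  26: 1 × 0.1541 × 0.8820 = 0.13592
  27: 1 × 0.1458 × 0.8621 = 0.12569
  28: 1 × 0.1808 × 0.8521 = 0.15406
  29: 1 × 0.1802 × 0.8340 = 0.15029
Sum = 1.27391
NRR = 0.489 × 1.27391 = 0.62294

0.623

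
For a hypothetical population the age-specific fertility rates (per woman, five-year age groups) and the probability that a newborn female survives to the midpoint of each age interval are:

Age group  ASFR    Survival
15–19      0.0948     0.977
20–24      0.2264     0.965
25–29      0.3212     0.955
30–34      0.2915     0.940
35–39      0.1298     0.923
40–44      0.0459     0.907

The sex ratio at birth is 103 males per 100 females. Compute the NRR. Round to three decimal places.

Proportion female at birth = 100 / (100 + 103) = 0.49261.
Each age group contributes 5 × ASFR × survival:
  15–19: 5 × 0.0948 × 0.977 = 0.46310
  20–24: 5 × 0.2264 × 0.965 = 1.09238
  25–29: 5 × 0.3212 × 0.955 = 1.53373
  30–34: 5 × 0.2915 × 0.940 = 1.37005
  35–39: 5 × 0.1298 × 0.923 = 0.59903
  40–44: 5 × 0.0459 × 0.907 = 0.20816
Sum = 5.26645
NRR = 0.49261 × 5.26645 = 2.59431
With NRR above 1 the population is above replacement fertility.

2.594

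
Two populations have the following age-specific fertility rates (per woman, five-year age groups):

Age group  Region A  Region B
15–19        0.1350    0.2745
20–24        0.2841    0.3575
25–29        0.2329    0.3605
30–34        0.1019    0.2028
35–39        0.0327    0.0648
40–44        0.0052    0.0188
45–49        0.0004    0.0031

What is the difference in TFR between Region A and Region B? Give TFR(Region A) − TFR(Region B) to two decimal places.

Region A:
  Sum of ASFRs = 0.1350 + 0.2841 + 0.2329 + 0.1019 + 0.0327 + 0.0052 + 0.0004 = 0.7922
  TFR = 5 × 0.7922 = 3.961
Region B:
  Sum of ASFRs = 0.2745 + 0.3575 + 0.3605 + 0.2028 + 0.0648 + 0.0188 + 0.0031 = 1.2820
  TFR = 5 × 1.2820 = 6.41
Difference = 3.961 − 6.41 = -2.449

-2.45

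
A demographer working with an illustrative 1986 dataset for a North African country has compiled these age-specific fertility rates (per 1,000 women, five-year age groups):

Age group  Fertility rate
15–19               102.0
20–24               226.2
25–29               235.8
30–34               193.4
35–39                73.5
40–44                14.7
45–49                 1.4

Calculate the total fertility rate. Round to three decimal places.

Sum of ASFRs = 102.0 + 226.2 + 235.8 + 193.4 + 73.5 + 14.7 + 1.4 = 847.0
TFR = 5 × 847.0 / 1000 = 4.235

4.235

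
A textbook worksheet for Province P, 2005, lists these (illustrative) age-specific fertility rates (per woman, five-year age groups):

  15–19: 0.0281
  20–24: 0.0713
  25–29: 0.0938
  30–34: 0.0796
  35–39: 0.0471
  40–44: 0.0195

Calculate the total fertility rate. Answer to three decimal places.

1.697

Sum of ASFRs = 0.0281 + 0.0713 + 0.0938 + 0.0796 + 0.0471 + 0.0195 = 0.3394
TFR = 5 × 0.3394 = 1.697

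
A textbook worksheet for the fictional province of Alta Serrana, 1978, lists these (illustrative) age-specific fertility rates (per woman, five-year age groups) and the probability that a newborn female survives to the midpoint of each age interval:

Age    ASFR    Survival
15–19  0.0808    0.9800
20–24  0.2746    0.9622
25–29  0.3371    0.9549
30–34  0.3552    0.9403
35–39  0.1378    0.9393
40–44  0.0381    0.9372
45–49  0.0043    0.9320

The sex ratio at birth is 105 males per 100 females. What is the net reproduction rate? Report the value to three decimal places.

Proportion female at birth = 100 / (100 + 105) = 0.48780.
Survival-weighted fertility by age (5·fₓ·Sₓ):
  15–19: 5 × 0.0808 × 0.9800 = 0.39592
  20–24: 5 × 0.2746 × 0.9622 = 1.32110
  25–29: 5 × 0.3371 × 0.9549 = 1.60948
  30–34: 5 × 0.3552 × 0.9403 = 1.66997
  35–39: 5 × 0.1378 × 0.9393 = 0.64718
  40–44: 5 × 0.0381 × 0.9372 = 0.17854
  45–49: 5 × 0.0043 × 0.9320 = 0.02004
Sum = 5.84223
NRR = 0.48780 × 5.84223 = 2.84984

2.850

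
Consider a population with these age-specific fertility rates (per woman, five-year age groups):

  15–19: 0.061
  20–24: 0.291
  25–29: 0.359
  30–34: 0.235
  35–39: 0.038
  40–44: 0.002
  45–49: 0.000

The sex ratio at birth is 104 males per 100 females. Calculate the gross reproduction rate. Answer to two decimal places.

2.42

Proportion female at birth = 100 / (100 + 104) = 0.49020.
Sum of ASFRs = 0.061 + 0.291 + 0.359 + 0.235 + 0.038 + 0.002 + 0.000 = 0.986
TFR = 5 × 0.986 = 4.93
GRR = 0.49020 × 4.93 = 2.41669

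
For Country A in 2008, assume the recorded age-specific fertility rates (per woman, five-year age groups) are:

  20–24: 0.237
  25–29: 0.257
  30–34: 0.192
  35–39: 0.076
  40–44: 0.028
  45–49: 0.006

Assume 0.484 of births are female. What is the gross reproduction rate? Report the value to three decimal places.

1.926

Proportion female at birth = 0.484.
Sum of ASFRs = 0.237 + 0.257 + 0.192 + 0.076 + 0.028 + 0.006 = 0.796
TFR = 5 × 0.796 = 3.98
GRR = 0.484 × 3.98 = 1.92632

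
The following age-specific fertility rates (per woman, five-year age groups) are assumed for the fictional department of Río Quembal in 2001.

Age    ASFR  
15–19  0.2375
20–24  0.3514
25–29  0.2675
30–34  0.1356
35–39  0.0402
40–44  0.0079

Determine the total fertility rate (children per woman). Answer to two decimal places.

5.20

Sum of ASFRs = 0.2375 + 0.3514 + 0.2675 + 0.1356 + 0.0402 + 0.0079 = 1.0401
TFR = 5 × 1.0401 = 5.2005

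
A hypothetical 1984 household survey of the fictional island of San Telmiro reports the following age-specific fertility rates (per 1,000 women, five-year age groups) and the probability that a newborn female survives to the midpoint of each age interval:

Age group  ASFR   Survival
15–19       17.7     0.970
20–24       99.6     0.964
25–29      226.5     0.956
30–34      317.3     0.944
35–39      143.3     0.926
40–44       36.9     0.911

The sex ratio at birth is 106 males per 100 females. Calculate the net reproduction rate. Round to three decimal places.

Proportion female at birth = 100 / (100 + 106) = 0.48544.
Each age group contributes 5 × ASFR × survival:
  15–19: 5 × 17.7/1000 × 0.970 = 0.08585
  20–24: 5 × 99.6/1000 × 0.964 = 0.48007
  25–29: 5 × 226.5/1000 × 0.956 = 1.08267
  30–34: 5 × 317.3/1000 × 0.944 = 1.49766
  35–39: 5 × 143.3/1000 × 0.926 = 0.66348
  40–44: 5 × 36.9/1000 × 0.911 = 0.16808
Sum = 3.97781
NRR = 0.48544 × 3.97781 = 1.93099

1.931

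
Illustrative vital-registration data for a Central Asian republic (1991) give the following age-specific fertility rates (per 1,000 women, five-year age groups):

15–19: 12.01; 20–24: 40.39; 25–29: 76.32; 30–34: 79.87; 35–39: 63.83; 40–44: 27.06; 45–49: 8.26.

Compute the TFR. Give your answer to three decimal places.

1.539

Sum of ASFRs = 12.01 + 40.39 + 76.32 + 79.87 + 63.83 + 27.06 + 8.26 = 307.74
TFR = 5 × 307.74 / 1000 = 1.5387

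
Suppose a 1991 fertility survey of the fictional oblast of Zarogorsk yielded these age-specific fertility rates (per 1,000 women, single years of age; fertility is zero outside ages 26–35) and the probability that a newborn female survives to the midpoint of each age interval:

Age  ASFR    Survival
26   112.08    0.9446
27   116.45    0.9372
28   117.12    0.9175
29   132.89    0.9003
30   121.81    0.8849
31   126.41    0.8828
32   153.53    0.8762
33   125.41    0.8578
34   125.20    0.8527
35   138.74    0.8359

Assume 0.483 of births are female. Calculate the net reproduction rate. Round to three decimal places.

0.544

Proportion female at birth = 0.483.
Weighting each age-specific rate by interval width and survival:
  26: 1 × 112.08/1000 × 0.9446 = 0.10587
  27: 1 × 116.45/1000 × 0.9372 = 0.10914
  28: 1 × 117.12/1000 × 0.9175 = 0.10746
  29: 1 × 132.89/1000 × 0.9003 = 0.11964
  30: 1 × 121.81/1000 × 0.8849 = 0.10779
  31: 1 × 126.41/1000 × 0.8828 = 0.11159
  32: 1 × 153.53/1000 × 0.8762 = 0.13452
  33: 1 × 125.41/1000 × 0.8578 = 0.10758
  34: 1 × 125.20/1000 × 0.8527 = 0.10676
  35: 1 × 138.74/1000 × 0.8359 = 0.11597
Sum = 1.12632
NRR = 0.483 × 1.12632 = 0.54401
NRR < 1, so the cohort does not fully replace itself.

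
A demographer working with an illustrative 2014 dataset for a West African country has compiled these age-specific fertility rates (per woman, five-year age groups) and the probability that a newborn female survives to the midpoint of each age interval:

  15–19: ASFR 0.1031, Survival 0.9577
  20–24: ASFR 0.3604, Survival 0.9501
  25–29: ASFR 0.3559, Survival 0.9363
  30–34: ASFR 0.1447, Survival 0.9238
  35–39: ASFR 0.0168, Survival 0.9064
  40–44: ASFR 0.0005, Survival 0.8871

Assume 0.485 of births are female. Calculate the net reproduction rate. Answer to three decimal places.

Proportion female at birth = 0.485.
Survival-weighted fertility by age (5·fₓ·Sₓ):
  15–19: 5 × 0.1031 × 0.9577 = 0.49369
  20–24: 5 × 0.3604 × 0.9501 = 1.71208
  25–29: 5 × 0.3559 × 0.9363 = 1.66615
  30–34: 5 × 0.1447 × 0.9238 = 0.66837
  35–39: 5 × 0.0168 × 0.9064 = 0.07614
  40–44: 5 × 0.0005 × 0.8871 = 0.00222
Sum = 4.61865
NRR = 0.485 × 4.61865 = 2.24005

2.240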